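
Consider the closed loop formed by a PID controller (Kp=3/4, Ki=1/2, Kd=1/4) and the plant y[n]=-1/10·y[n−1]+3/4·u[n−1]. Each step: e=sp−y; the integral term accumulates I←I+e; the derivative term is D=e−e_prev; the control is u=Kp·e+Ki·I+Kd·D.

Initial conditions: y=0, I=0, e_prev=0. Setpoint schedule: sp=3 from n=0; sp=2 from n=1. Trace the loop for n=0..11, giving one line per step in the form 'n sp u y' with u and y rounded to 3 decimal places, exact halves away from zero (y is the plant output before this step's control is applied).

0 3 4.500 0.000
1 2 -1.313 3.375
2 2 6.139 -1.322
3 2 -2.462 4.736
4 2 8.269 -2.320
5 2 -4.466 6.434
6 2 11.146 -3.993
7 2 -7.591 8.759
8 2 15.209 -6.569
9 2 -12.288 12.064
10 2 21.068 -10.422
11 2 -19.241 16.843

(exact arithmetic carried between steps; '≈' marks a value shown rounded to 6 d.p. or computed from one; I and e_prev carry over from the previous line; the table rounds u and y to 3 d.p., halves away from zero)
n=0: y=0, sp=3, e=sp−y=3; I=3, D=e−e_prev=3; u=3/4·3+1/2·3+1/4·3=4.5; next y=-1/10·0+3/4·4.5=3.375
n=1: y=3.375, sp=2, e=sp−y=-1.375; I=1.625, D=e−e_prev=-4.375; u=3/4·(-1.375)+1/2·1.625+1/4·(-4.375)=-1.3125; next y=-1/10·3.375+3/4·(-1.3125)=-1.321875
n=2: y=-1.321875, sp=2, e=sp−y=3.321875; I=4.946875, D=e−e_prev=4.696875; u=3/4·3.321875+1/2·4.946875+1/4·4.696875≈6.139063; next y=-1/10·(-1.321875)+3/4·6.139063≈4.736484
n=3: y≈4.736484, sp=2, e=sp−y≈-2.736484; I≈2.210391, D=e−e_prev≈-6.058359; u=3/4·(-2.736484)+1/2·2.210391+1/4·(-6.058359)≈-2.461758; next y=-1/10·4.736484+3/4·(-2.461758)≈-2.319967
n=4: y≈-2.319967, sp=2, e=sp−y≈4.319967; I≈6.530357, D=e−e_prev≈7.056451; u=3/4·4.319967+1/2·6.530357+1/4·7.056451≈8.269267; next y=-1/10·(-2.319967)+3/4·8.269267≈6.433947
n=5: y≈6.433947, sp=2, e=sp−y≈-4.433947; I≈2.096411, D=e−e_prev≈-8.753913; u=3/4·(-4.433947)+1/2·2.096411+1/4·(-8.753913)≈-4.465733; next y=-1/10·6.433947+3/4·(-4.465733)≈-3.992694
n=6: y≈-3.992694, sp=2, e=sp−y≈5.992694; I≈8.089105, D=e−e_prev≈10.426641; u=3/4·5.992694+1/2·8.089105+1/4·10.426641≈11.145734; next y=-1/10·(-3.992694)+3/4·11.145734≈8.758570
n=7: y≈8.758570, sp=2, e=sp−y≈-6.758570; I≈1.330536, D=e−e_prev≈-12.751264; u=3/4·(-6.758570)+1/2·1.330536+1/4·(-12.751264)≈-7.591475; next y=-1/10·8.758570+3/4·(-7.591475)≈-6.569464
n=8: y≈-6.569464, sp=2, e=sp−y≈8.569464; I≈9.899999, D=e−e_prev≈15.328033; u=3/4·8.569464+1/2·9.899999+1/4·15.328033≈15.209106; next y=-1/10·(-6.569464)+3/4·15.209106≈12.063775
n=9: y≈12.063775, sp=2, e=sp−y≈-10.063775; I≈-0.163776, D=e−e_prev≈-18.633239; u=3/4·(-10.063775)+1/2·(-0.163776)+1/4·(-18.633239)≈-12.288030; next y=-1/10·12.063775+3/4·(-12.288030)≈-10.422400
n=10: y≈-10.422400, sp=2, e=sp−y≈12.422400; I≈12.258623, D=e−e_prev≈22.486175; u=3/4·12.422400+1/2·12.258623+1/4·22.486175≈21.067655; next y=-1/10·(-10.422400)+3/4·21.067655≈16.842981
n=11: y≈16.842981, sp=2, e=sp−y≈-14.842981; I≈-2.584358, D=e−e_prev≈-27.265381; u=3/4·(-14.842981)+1/2·(-2.584358)+1/4·(-27.265381)≈-19.240760; next y=-1/10·16.842981+3/4·(-19.240760)≈-16.114868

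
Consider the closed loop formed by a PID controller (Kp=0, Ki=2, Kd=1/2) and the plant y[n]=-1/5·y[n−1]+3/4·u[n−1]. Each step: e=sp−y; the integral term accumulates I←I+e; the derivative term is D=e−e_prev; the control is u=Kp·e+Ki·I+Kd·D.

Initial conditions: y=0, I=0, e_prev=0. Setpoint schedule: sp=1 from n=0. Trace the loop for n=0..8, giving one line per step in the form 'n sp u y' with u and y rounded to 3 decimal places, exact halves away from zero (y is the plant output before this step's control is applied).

0 1 2.500 0.000
1 1 -0.688 1.875
2 1 5.414 -0.891
3 1 -5.011 4.239
4 1 13.188 -4.606
5 1 -18.567 10.812
6 1 36.767 -16.088
7 1 -59.709 30.793
8 1 108.479 -50.940

(exact arithmetic carried between steps; '≈' marks a value shown rounded to 6 d.p. or computed from one; I and e_prev carry over from the previous line; the table rounds u and y to 3 d.p., halves away from zero)
n=0: y=0, sp=1, e=sp−y=1; I=1, D=e−e_prev=1; u=0·1+2·1+1/2·1=2.5; next y=-1/5·0+3/4·2.5=1.875
n=1: y=1.875, sp=1, e=sp−y=-0.875; I=0.125, D=e−e_prev=-1.875; u=0·(-0.875)+2·0.125+1/2·(-1.875)=-0.6875; next y=-1/5·1.875+3/4·(-0.6875)=-0.890625
n=2: y=-0.890625, sp=1, e=sp−y=1.890625; I=2.015625, D=e−e_prev=2.765625; u=0·1.890625+2·2.015625+1/2·2.765625≈5.414063; next y=-1/5·(-0.890625)+3/4·5.414063≈4.238672
n=3: y≈4.238672, sp=1, e=sp−y≈-3.238672; I≈-1.223047, D=e−e_prev≈-5.129297; u=0·(-3.238672)+2·(-1.223047)+1/2·(-5.129297)≈-5.010742; next y=-1/5·4.238672+3/4·(-5.010742)≈-4.605791
n=4: y≈-4.605791, sp=1, e=sp−y≈5.605791; I≈4.382744, D=e−e_prev≈8.844463; u=0·5.605791+2·4.382744+1/2·8.844463≈13.187720; next y=-1/5·(-4.605791)+3/4·13.187720≈10.811948
n=5: y≈10.811948, sp=1, e=sp−y≈-9.811948; I≈-5.429204, D=e−e_prev≈-15.417739; u=0·(-9.811948)+2·(-5.429204)+1/2·(-15.417739)≈-18.567277; next y=-1/5·10.811948+3/4·(-18.567277)≈-16.087848
n=6: y≈-16.087848, sp=1, e=sp−y≈17.087848; I≈11.658644, D=e−e_prev≈26.899796; u=0·17.087848+2·11.658644+1/2·26.899796≈36.767185; next y=-1/5·(-16.087848)+3/4·36.767185≈30.792958
n=7: y≈30.792958, sp=1, e=sp−y≈-29.792958; I≈-18.134315, D=e−e_prev≈-46.880806; u=0·(-29.792958)+2·(-18.134315)+1/2·(-46.880806)≈-59.709032; next y=-1/5·30.792958+3/4·(-59.709032)≈-50.940366
n=8: y≈-50.940366, sp=1, e=sp−y≈51.940366; I≈33.806051, D=e−e_prev≈81.733324; u=0·51.940366+2·33.806051+1/2·81.733324≈108.478764; next y=-1/5·(-50.940366)+3/4·108.478764≈91.547146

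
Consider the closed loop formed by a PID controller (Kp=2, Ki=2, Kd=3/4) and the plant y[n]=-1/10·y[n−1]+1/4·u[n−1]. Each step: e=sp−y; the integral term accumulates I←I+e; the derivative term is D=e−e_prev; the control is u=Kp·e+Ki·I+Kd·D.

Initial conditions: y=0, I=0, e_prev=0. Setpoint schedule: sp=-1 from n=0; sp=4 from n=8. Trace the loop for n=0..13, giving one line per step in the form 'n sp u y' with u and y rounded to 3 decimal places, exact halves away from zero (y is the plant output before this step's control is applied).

(exact arithmetic carried between steps; '≈' marks a value shown rounded to 6 d.p. or computed from one; I and e_prev carry over from the previous line; the table rounds u and y to 3 d.p., halves away from zero)
n=0: y=0, sp=-1, e=sp−y=-1; I=-1, D=e−e_prev=-1; u=2·(-1)+2·(-1)+3/4·(-1)=-4.75; next y=-1/10·0+1/4·(-4.75)=-1.1875
n=1: y=-1.1875, sp=-1, e=sp−y=0.1875; I=-0.8125, D=e−e_prev=1.1875; u=2·0.1875+2·(-0.8125)+3/4·1.1875=-0.359375; next y=-1/10·(-1.1875)+1/4·(-0.359375)≈0.028906
n=2: y≈0.028906, sp=-1, e=sp−y≈-1.028906; I≈-1.841406, D=e−e_prev≈-1.216406; u=2·(-1.028906)+2·(-1.841406)+3/4·(-1.216406)≈-6.652930; next y=-1/10·0.028906+1/4·(-6.652930)≈-1.666123
n=3: y≈-1.666123, sp=-1, e=sp−y≈0.666123; I≈-1.175283, D=e−e_prev≈1.695029; u=2·0.666123+2·(-1.175283)+3/4·1.695029≈0.252952; next y=-1/10·(-1.666123)+1/4·0.252952≈0.229850
n=4: y≈0.229850, sp=-1, e=sp−y≈-1.229850; I≈-2.405133, D=e−e_prev≈-1.895973; u=2·(-1.229850)+2·(-2.405133)+3/4·(-1.895973)≈-8.691947; next y=-1/10·0.229850+1/4·(-8.691947)≈-2.195972
n=5: y≈-2.195972, sp=-1, e=sp−y≈1.195972; I≈-1.209162, D=e−e_prev≈2.425822; u=2·1.195972+2·(-1.209162)+3/4·2.425822≈1.792987; next y=-1/10·(-2.195972)+1/4·1.792987≈0.667844
n=6: y≈0.667844, sp=-1, e=sp−y≈-1.667844; I≈-2.877006, D=e−e_prev≈-2.863816; u=2·(-1.667844)+2·(-2.877006)+3/4·(-2.863816)≈-11.237561; next y=-1/10·0.667844+1/4·(-11.237561)≈-2.876175
n=7: y≈-2.876175, sp=-1, e=sp−y≈1.876175; I≈-1.000831, D=e−e_prev≈3.544019; u=2·1.876175+2·(-1.000831)+3/4·3.544019≈4.408701; next y=-1/10·(-2.876175)+1/4·4.408701≈1.389793
n=8: y≈1.389793, sp=4, e=sp−y≈2.610207; I≈1.609376, D=e−e_prev≈0.734033; u=2·2.610207+2·1.609376+3/4·0.734033≈8.989692; next y=-1/10·1.389793+1/4·8.989692≈2.108444
n=9: y≈2.108444, sp=4, e=sp−y≈1.891556; I≈3.500933, D=e−e_prev≈-0.718651; u=2·1.891556+2·3.500933+3/4·(-0.718651)≈10.245990; next y=-1/10·2.108444+1/4·10.245990≈2.350653
n=10: y≈2.350653, sp=4, e=sp−y≈1.649347; I≈5.150280, D=e−e_prev≈-0.242209; u=2·1.649347+2·5.150280+3/4·(-0.242209)≈13.417596; next y=-1/10·2.350653+1/4·13.417596≈3.119334
n=11: y≈3.119334, sp=4, e=sp−y≈0.880666; I≈6.030946, D=e−e_prev≈-0.768681; u=2·0.880666+2·6.030946+3/4·(-0.768681)≈13.246714; next y=-1/10·3.119334+1/4·13.246714≈2.999745
n=12: y≈2.999745, sp=4, e=sp−y≈1.000255; I≈7.031201, D=e−e_prev≈0.119588; u=2·1.000255+2·7.031201+3/4·0.119588≈16.152602; next y=-1/10·2.999745+1/4·16.152602≈3.738176
n=13: y≈3.738176, sp=4, e=sp−y≈0.261824; I≈7.293025, D=e−e_prev≈-0.738431; u=2·0.261824+2·7.293025+3/4·(-0.738431)≈14.555874; next y=-1/10·3.738176+1/4·14.555874≈3.265151

0 -1 -4.750 0.000
1 -1 -0.359 -1.188
2 -1 -6.653 0.029
3 -1 0.253 -1.666
4 -1 -8.692 0.230
5 -1 1.793 -2.196
6 -1 -11.238 0.668
7 -1 4.409 -2.876
8 4 8.990 1.390
9 4 10.246 2.108
10 4 13.418 2.351
11 4 13.247 3.119
12 4 16.153 3.000
13 4 14.556 3.738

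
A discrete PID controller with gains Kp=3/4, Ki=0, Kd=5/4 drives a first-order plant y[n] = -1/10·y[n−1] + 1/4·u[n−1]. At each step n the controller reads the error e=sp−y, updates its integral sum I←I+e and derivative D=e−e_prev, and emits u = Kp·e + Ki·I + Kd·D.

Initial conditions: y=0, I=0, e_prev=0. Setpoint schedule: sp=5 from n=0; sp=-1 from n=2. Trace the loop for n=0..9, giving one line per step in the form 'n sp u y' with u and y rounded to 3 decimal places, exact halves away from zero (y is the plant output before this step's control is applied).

0 5 10.000 0.000
1 5 -1.250 2.500
2 -1 -4.000 -0.563
3 -1 0.434 -0.944
4 -1 -2.336 0.203
5 -1 0.712 -0.604
6 -1 -1.982 0.238
7 -1 0.587 -0.519
8 -1 -1.797 0.199
9 -1 0.436 -0.469

(exact arithmetic carried between steps; '≈' marks a value shown rounded to 6 d.p. or computed from one; I and e_prev carry over from the previous line; the table rounds u and y to 3 d.p., halves away from zero)
n=0: y=0, sp=5, e=sp−y=5; I=5, D=e−e_prev=5; u=3/4·5+0·5+5/4·5=10; next y=-1/10·0+1/4·10=2.5
n=1: y=2.5, sp=5, e=sp−y=2.5; I=7.5, D=e−e_prev=-2.5; u=3/4·2.5+0·7.5+5/4·(-2.5)=-1.25; next y=-1/10·2.5+1/4·(-1.25)=-0.5625
n=2: y=-0.5625, sp=-1, e=sp−y=-0.4375; I=7.0625, D=e−e_prev=-2.9375; u=3/4·(-0.4375)+0·7.0625+5/4·(-2.9375)=-4; next y=-1/10·(-0.5625)+1/4·(-4)=-0.94375
n=3: y=-0.94375, sp=-1, e=sp−y=-0.05625; I=7.00625, D=e−e_prev=0.38125; u=3/4·(-0.05625)+0·7.00625+5/4·0.38125=0.434375; next y=-1/10·(-0.94375)+1/4·0.434375≈0.202969
n=4: y≈0.202969, sp=-1, e=sp−y≈-1.202969; I≈5.803281, D=e−e_prev≈-1.146719; u=3/4·(-1.202969)+0·5.803281+5/4·(-1.146719)≈-2.335625; next y=-1/10·0.202969+1/4·(-2.335625)≈-0.604203
n=5: y≈-0.604203, sp=-1, e=sp−y≈-0.395797; I≈5.407484, D=e−e_prev≈0.807172; u=3/4·(-0.395797)+0·5.407484+5/4·0.807172≈0.712117; next y=-1/10·(-0.604203)+1/4·0.712117≈0.238450
n=6: y≈0.238450, sp=-1, e=sp−y≈-1.238450; I≈4.169035, D=e−e_prev≈-0.842653; u=3/4·(-1.238450)+0·4.169035+5/4·(-0.842653)≈-1.982153; next y=-1/10·0.238450+1/4·(-1.982153)≈-0.519383
n=7: y≈-0.519383, sp=-1, e=sp−y≈-0.480617; I≈3.688418, D=e−e_prev≈0.757833; u=3/4·(-0.480617)+0·3.688418+5/4·0.757833≈0.586828; next y=-1/10·(-0.519383)+1/4·0.586828≈0.198645
n=8: y≈0.198645, sp=-1, e=sp−y≈-1.198645; I≈2.489773, D=e−e_prev≈-0.718029; u=3/4·(-1.198645)+0·2.489773+5/4·(-0.718029)≈-1.796520; next y=-1/10·0.198645+1/4·(-1.796520)≈-0.468995
n=9: y≈-0.468995, sp=-1, e=sp−y≈-0.531005; I≈1.958767, D=e−e_prev≈0.667640; u=3/4·(-0.531005)+0·1.958767+5/4·0.667640≈0.436296; next y=-1/10·(-0.468995)+1/4·0.436296≈0.155973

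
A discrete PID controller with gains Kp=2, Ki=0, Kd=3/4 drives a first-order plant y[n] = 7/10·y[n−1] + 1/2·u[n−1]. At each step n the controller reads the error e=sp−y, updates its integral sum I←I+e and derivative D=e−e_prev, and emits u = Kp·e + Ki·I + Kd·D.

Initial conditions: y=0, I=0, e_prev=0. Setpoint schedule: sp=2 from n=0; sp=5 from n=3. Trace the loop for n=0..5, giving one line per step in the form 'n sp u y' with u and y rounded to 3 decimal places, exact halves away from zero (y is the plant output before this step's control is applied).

0 2 5.500 0.000
1 2 -3.563 2.750
2 2 5.667 0.144
3 5 4.289 2.934
4 5 0.655 4.198
5 5 4.166 3.266

(exact arithmetic carried between steps; '≈' marks a value shown rounded to 6 d.p. or computed from one; I and e_prev carry over from the previous line; the table rounds u and y to 3 d.p., halves away from zero)
n=0: y=0, sp=2, e=sp−y=2; I=2, D=e−e_prev=2; u=2·2+0·2+3/4·2=5.5; next y=7/10·0+1/2·5.5=2.75
n=1: y=2.75, sp=2, e=sp−y=-0.75; I=1.25, D=e−e_prev=-2.75; u=2·(-0.75)+0·1.25+3/4·(-2.75)=-3.5625; next y=7/10·2.75+1/2·(-3.5625)=0.14375
n=2: y=0.14375, sp=2, e=sp−y=1.85625; I=3.10625, D=e−e_prev=2.60625; u=2·1.85625+0·3.10625+3/4·2.60625≈5.667188; next y=7/10·0.14375+1/2·5.667188≈2.934219
n=3: y≈2.934219, sp=5, e=sp−y≈2.065781; I≈5.172031, D=e−e_prev≈0.209531; u=2·2.065781+0·5.172031+3/4·0.209531≈4.288711; next y=7/10·2.934219+1/2·4.288711≈4.198309
n=4: y≈4.198309, sp=5, e=sp−y≈0.801691; I≈5.973723, D=e−e_prev≈-1.264090; u=2·0.801691+0·5.973723+3/4·(-1.264090)≈0.655315; next y=7/10·4.198309+1/2·0.655315≈3.266474
n=5: y≈3.266474, sp=5, e=sp−y≈1.733526; I≈7.707249, D=e−e_prev≈0.931835; u=2·1.733526+0·7.707249+3/4·0.931835≈4.165929; next y=7/10·3.266474+1/2·4.165929≈4.369496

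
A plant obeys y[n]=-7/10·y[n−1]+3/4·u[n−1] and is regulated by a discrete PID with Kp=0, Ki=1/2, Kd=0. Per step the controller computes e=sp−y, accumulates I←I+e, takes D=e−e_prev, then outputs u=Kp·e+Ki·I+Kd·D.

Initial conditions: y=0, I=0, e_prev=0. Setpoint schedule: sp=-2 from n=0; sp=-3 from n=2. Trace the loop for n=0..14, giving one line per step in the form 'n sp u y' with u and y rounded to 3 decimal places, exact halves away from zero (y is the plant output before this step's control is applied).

0 -2 -1.000 0.000
1 -2 -1.625 -0.750
2 -3 -2.778 -0.694
3 -3 -3.479 -1.598
4 -3 -4.234 -1.491
5 -3 -4.668 -2.132
6 -3 -5.164 -2.009
7 -3 -5.430 -2.467
8 -3 -5.757 -2.346
9 -3 -5.919 -2.676
10 -3 -6.136 -2.567
11 -3 -6.233 -2.805
12 -3 -6.378 -2.711
13 -3 -6.435 -2.885
14 -3 -6.532 -2.806

(exact arithmetic carried between steps; '≈' marks a value shown rounded to 6 d.p. or computed from one; I and e_prev carry over from the previous line; the table rounds u and y to 3 d.p., halves away from zero)
n=0: y=0, sp=-2, e=sp−y=-2; I=-2, D=e−e_prev=-2; u=0·(-2)+1/2·(-2)+0·(-2)=-1; next y=-7/10·0+3/4·(-1)=-0.75
n=1: y=-0.75, sp=-2, e=sp−y=-1.25; I=-3.25, D=e−e_prev=0.75; u=0·(-1.25)+1/2·(-3.25)+0·0.75=-1.625; next y=-7/10·(-0.75)+3/4·(-1.625)=-0.69375
n=2: y=-0.69375, sp=-3, e=sp−y=-2.30625; I=-5.55625, D=e−e_prev=-1.05625; u=0·(-2.30625)+1/2·(-5.55625)+0·(-1.05625)=-2.778125; next y=-7/10·(-0.69375)+3/4·(-2.778125)≈-1.597969
n=3: y≈-1.597969, sp=-3, e=sp−y≈-1.402031; I≈-6.958281, D=e−e_prev≈0.904219; u=0·(-1.402031)+1/2·(-6.958281)+0·0.904219≈-3.479141; next y=-7/10·(-1.597969)+3/4·(-3.479141)≈-1.490777
n=4: y≈-1.490777, sp=-3, e=sp−y≈-1.509223; I≈-8.467504, D=e−e_prev≈-0.107191; u=0·(-1.509223)+1/2·(-8.467504)+0·(-0.107191)≈-4.233752; next y=-7/10·(-1.490777)+3/4·(-4.233752)≈-2.131770
n=5: y≈-2.131770, sp=-3, e=sp−y≈-0.868230; I≈-9.335734, D=e−e_prev≈0.640992; u=0·(-0.868230)+1/2·(-9.335734)+0·0.640992≈-4.667867; next y=-7/10·(-2.131770)+3/4·(-4.667867)≈-2.008661
n=6: y≈-2.008661, sp=-3, e=sp−y≈-0.991339; I≈-10.327073, D=e−e_prev≈-0.123108; u=0·(-0.991339)+1/2·(-10.327073)+0·(-0.123108)≈-5.163536; next y=-7/10·(-2.008661)+3/4·(-5.163536)≈-2.466589
n=7: y≈-2.466589, sp=-3, e=sp−y≈-0.533411; I≈-10.860483, D=e−e_prev≈0.457928; u=0·(-0.533411)+1/2·(-10.860483)+0·0.457928≈-5.430242; next y=-7/10·(-2.466589)+3/4·(-5.430242)≈-2.346069
n=8: y≈-2.346069, sp=-3, e=sp−y≈-0.653931; I≈-11.514415, D=e−e_prev≈-0.120520; u=0·(-0.653931)+1/2·(-11.514415)+0·(-0.120520)≈-5.757207; next y=-7/10·(-2.346069)+3/4·(-5.757207)≈-2.675657
n=9: y≈-2.675657, sp=-3, e=sp−y≈-0.324343; I≈-11.838757, D=e−e_prev≈0.329589; u=0·(-0.324343)+1/2·(-11.838757)+0·0.329589≈-5.919379; next y=-7/10·(-2.675657)+3/4·(-5.919379)≈-2.566574
n=10: y≈-2.566574, sp=-3, e=sp−y≈-0.433426; I≈-12.272183, D=e−e_prev≈-0.109083; u=0·(-0.433426)+1/2·(-12.272183)+0·(-0.109083)≈-6.136092; next y=-7/10·(-2.566574)+3/4·(-6.136092)≈-2.805467
n=11: y≈-2.805467, sp=-3, e=sp−y≈-0.194533; I≈-12.466716, D=e−e_prev≈0.238893; u=0·(-0.194533)+1/2·(-12.466716)+0·0.238893≈-6.233358; next y=-7/10·(-2.805467)+3/4·(-6.233358)≈-2.711192
n=12: y≈-2.711192, sp=-3, e=sp−y≈-0.288808; I≈-12.755525, D=e−e_prev≈-0.094275; u=0·(-0.288808)+1/2·(-12.755525)+0·(-0.094275)≈-6.377762; next y=-7/10·(-2.711192)+3/4·(-6.377762)≈-2.885488
n=13: y≈-2.885488, sp=-3, e=sp−y≈-0.114512; I≈-12.870037, D=e−e_prev≈0.174296; u=0·(-0.114512)+1/2·(-12.870037)+0·0.174296≈-6.435019; next y=-7/10·(-2.885488)+3/4·(-6.435019)≈-2.806423
n=14: y≈-2.806423, sp=-3, e=sp−y≈-0.193577; I≈-13.063614, D=e−e_prev≈-0.079065; u=0·(-0.193577)+1/2·(-13.063614)+0·(-0.079065)≈-6.531807; next y=-7/10·(-2.806423)+3/4·(-6.531807)≈-2.934360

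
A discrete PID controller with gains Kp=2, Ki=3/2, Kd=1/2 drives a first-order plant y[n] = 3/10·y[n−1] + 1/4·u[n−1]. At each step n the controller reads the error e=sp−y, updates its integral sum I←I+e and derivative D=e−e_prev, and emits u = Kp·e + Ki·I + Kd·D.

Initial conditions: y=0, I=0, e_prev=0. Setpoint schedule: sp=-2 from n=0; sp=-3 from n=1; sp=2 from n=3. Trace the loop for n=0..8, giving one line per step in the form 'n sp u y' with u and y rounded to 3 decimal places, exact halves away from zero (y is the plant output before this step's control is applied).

0 -2 -8.000 0.000
1 -3 -6.000 -2.000
2 -3 -7.600 -2.100
3 2 12.720 -2.530
4 2 -3.004 2.421
5 2 8.623 -0.025
6 2 1.745 2.148
7 2 6.879 1.081
8 2 3.871 2.044

(exact arithmetic carried between steps; '≈' marks a value shown rounded to 6 d.p. or computed from one; I and e_prev carry over from the previous line; the table rounds u and y to 3 d.p., halves away from zero)
n=0: y=0, sp=-2, e=sp−y=-2; I=-2, D=e−e_prev=-2; u=2·(-2)+3/2·(-2)+1/2·(-2)=-8; next y=3/10·0+1/4·(-8)=-2
n=1: y=-2, sp=-3, e=sp−y=-1; I=-3, D=e−e_prev=1; u=2·(-1)+3/2·(-3)+1/2·1=-6; next y=3/10·(-2)+1/4·(-6)=-2.1
n=2: y=-2.1, sp=-3, e=sp−y=-0.9; I=-3.9, D=e−e_prev=0.1; u=2·(-0.9)+3/2·(-3.9)+1/2·0.1=-7.6; next y=3/10·(-2.1)+1/4·(-7.6)=-2.53
n=3: y=-2.53, sp=2, e=sp−y=4.53; I=0.63, D=e−e_prev=5.43; u=2·4.53+3/2·0.63+1/2·5.43=12.72; next y=3/10·(-2.53)+1/4·12.72=2.421
n=4: y=2.421, sp=2, e=sp−y=-0.421; I=0.209, D=e−e_prev=-4.951; u=2·(-0.421)+3/2·0.209+1/2·(-4.951)=-3.004; next y=3/10·2.421+1/4·(-3.004)=-0.0247
n=5: y=-0.0247, sp=2, e=sp−y=2.0247; I=2.2337, D=e−e_prev=2.4457; u=2·2.0247+3/2·2.2337+1/2·2.4457=8.6228; next y=3/10·(-0.0247)+1/4·8.6228=2.14829
n=6: y=2.14829, sp=2, e=sp−y=-0.14829; I=2.08541, D=e−e_prev=-2.17299; u=2·(-0.14829)+3/2·2.08541+1/2·(-2.17299)=1.74504; next y=3/10·2.14829+1/4·1.74504=1.080747
n=7: y=1.080747, sp=2, e=sp−y=0.919253; I=3.004663, D=e−e_prev=1.067543; u=2·0.919253+3/2·3.004663+1/2·1.067543=6.879272; next y=3/10·1.080747+1/4·6.879272≈2.044042
n=8: y≈2.044042, sp=2, e=sp−y≈-0.044042; I≈2.960621, D=e−e_prev≈-0.963295; u=2·(-0.044042)+3/2·2.960621+1/2·(-0.963295)≈3.871200; next y=3/10·2.044042+1/4·3.871200≈1.581013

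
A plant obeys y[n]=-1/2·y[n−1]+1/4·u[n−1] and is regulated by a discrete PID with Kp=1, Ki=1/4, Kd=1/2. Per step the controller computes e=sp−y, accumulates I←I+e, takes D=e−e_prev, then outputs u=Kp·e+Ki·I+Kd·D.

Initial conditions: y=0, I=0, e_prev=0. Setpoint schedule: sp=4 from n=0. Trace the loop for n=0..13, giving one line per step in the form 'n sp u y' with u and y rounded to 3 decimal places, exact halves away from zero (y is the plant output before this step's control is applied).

(exact arithmetic carried between steps; '≈' marks a value shown rounded to 6 d.p. or computed from one; I and e_prev carry over from the previous line; the table rounds u and y to 3 d.p., halves away from zero)
n=0: y=0, sp=4, e=sp−y=4; I=4, D=e−e_prev=4; u=1·4+1/4·4+1/2·4=7; next y=-1/2·0+1/4·7=1.75
n=1: y=1.75, sp=4, e=sp−y=2.25; I=6.25, D=e−e_prev=-1.75; u=1·2.25+1/4·6.25+1/2·(-1.75)=2.9375; next y=-1/2·1.75+1/4·2.9375=-0.140625
n=2: y=-0.140625, sp=4, e=sp−y=4.140625; I=10.390625, D=e−e_prev=1.890625; u=1·4.140625+1/4·10.390625+1/2·1.890625≈7.683594; next y=-1/2·(-0.140625)+1/4·7.683594≈1.991211
n=3: y≈1.991211, sp=4, e=sp−y≈2.008789; I≈12.399414, D=e−e_prev≈-2.131836; u=1·2.008789+1/4·12.399414+1/2·(-2.131836)≈4.042725; next y=-1/2·1.991211+1/4·4.042725≈0.015076
n=4: y≈0.015076, sp=4, e=sp−y≈3.984924; I≈16.384338, D=e−e_prev≈1.976135; u=1·3.984924+1/4·16.384338+1/2·1.976135≈9.069077; next y=-1/2·0.015076+1/4·9.069077≈2.259731
n=5: y≈2.259731, sp=4, e=sp−y≈1.740269; I≈18.124607, D=e−e_prev≈-2.244656; u=1·1.740269+1/4·18.124607+1/2·(-2.244656)≈5.149093; next y=-1/2·2.259731+1/4·5.149093≈0.157408
n=6: y≈0.157408, sp=4, e=sp−y≈3.842592; I≈21.967200, D=e−e_prev≈2.102324; u=1·3.842592+1/4·21.967200+1/2·2.102324≈10.385554; next y=-1/2·0.157408+1/4·10.385554≈2.517685
n=7: y≈2.517685, sp=4, e=sp−y≈1.482315; I≈23.449515, D=e−e_prev≈-2.360277; u=1·1.482315+1/4·23.449515+1/2·(-2.360277)≈6.164555; next y=-1/2·2.517685+1/4·6.164555≈0.282296
n=8: y≈0.282296, sp=4, e=sp−y≈3.717704; I≈27.167218, D=e−e_prev≈2.235388; u=1·3.717704+1/4·27.167218+1/2·2.235388≈11.627202; next y=-1/2·0.282296+1/4·11.627202≈2.765652
n=9: y≈2.765652, sp=4, e=sp−y≈1.234348; I≈28.401566, D=e−e_prev≈-2.483356; u=1·1.234348+1/4·28.401566+1/2·(-2.483356)≈7.093061; next y=-1/2·2.765652+1/4·7.093061≈0.390439
n=10: y≈0.390439, sp=4, e=sp−y≈3.609561; I≈32.011127, D=e−e_prev≈2.375213; u=1·3.609561+1/4·32.011127+1/2·2.375213≈12.799949; next y=-1/2·0.390439+1/4·12.799949≈3.004768
n=11: y≈3.004768, sp=4, e=sp−y≈0.995232; I≈33.006359, D=e−e_prev≈-2.614329; u=1·0.995232+1/4·33.006359+1/2·(-2.614329)≈7.939658; next y=-1/2·3.004768+1/4·7.939658≈0.482531
n=12: y≈0.482531, sp=4, e=sp−y≈3.517469; I≈36.523829, D=e−e_prev≈2.522237; u=1·3.517469+1/4·36.523829+1/2·2.522237≈13.909545; next y=-1/2·0.482531+1/4·13.909545≈3.236121
n=13: y≈3.236121, sp=4, e=sp−y≈0.763879; I≈37.287708, D=e−e_prev≈-2.753591; u=1·0.763879+1/4·37.287708+1/2·(-2.753591)≈8.709011; next y=-1/2·3.236121+1/4·8.709011≈0.559192

0 4 7.000 0.000
1 4 2.938 1.750
2 4 7.684 -0.141
3 4 4.043 1.991
4 4 9.069 0.015
5 4 5.149 2.260
6 4 10.386 0.157
7 4 6.165 2.518
8 4 11.627 0.282
9 4 7.093 2.766
10 4 12.800 0.390
11 4 7.940 3.005
12 4 13.910 0.483
13 4 8.709 3.236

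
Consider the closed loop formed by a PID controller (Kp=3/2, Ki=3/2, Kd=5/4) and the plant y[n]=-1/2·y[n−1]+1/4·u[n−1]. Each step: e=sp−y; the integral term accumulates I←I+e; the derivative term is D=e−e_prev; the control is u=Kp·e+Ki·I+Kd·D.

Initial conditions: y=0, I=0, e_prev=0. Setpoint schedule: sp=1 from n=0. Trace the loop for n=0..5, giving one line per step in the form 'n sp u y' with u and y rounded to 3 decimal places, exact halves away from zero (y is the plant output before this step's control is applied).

(exact arithmetic carried between steps; '≈' marks a value shown rounded to 6 d.p. or computed from one; I and e_prev carry over from the previous line; the table rounds u and y to 3 d.p., halves away from zero)
n=0: y=0, sp=1, e=sp−y=1; I=1, D=e−e_prev=1; u=3/2·1+3/2·1+5/4·1=4.25; next y=-1/2·0+1/4·4.25=1.0625
n=1: y=1.0625, sp=1, e=sp−y=-0.0625; I=0.9375, D=e−e_prev=-1.0625; u=3/2·(-0.0625)+3/2·0.9375+5/4·(-1.0625)=-0.015625; next y=-1/2·1.0625+1/4·(-0.015625)≈-0.535156
n=2: y≈-0.535156, sp=1, e=sp−y≈1.535156; I≈2.472656, D=e−e_prev≈1.597656; u=3/2·1.535156+3/2·2.472656+5/4·1.597656≈8.008789; next y=-1/2·(-0.535156)+1/4·8.008789≈2.269775
n=3: y≈2.269775, sp=1, e=sp−y≈-1.269775; I≈1.202881, D=e−e_prev≈-2.804932; u=3/2·(-1.269775)+3/2·1.202881+5/4·(-2.804932)≈-3.606506; next y=-1/2·2.269775+1/4·(-3.606506)≈-2.036514
n=4: y≈-2.036514, sp=1, e=sp−y≈3.036514; I≈4.239395, D=e−e_prev≈4.306290; u=3/2·3.036514+3/2·4.239395+5/4·4.306290≈16.296726; next y=-1/2·(-2.036514)+1/4·16.296726≈5.092439
n=5: y≈5.092439, sp=1, e=sp−y≈-4.092439; I≈0.146956, D=e−e_prev≈-7.128953; u=3/2·(-4.092439)+3/2·0.146956+5/4·(-7.128953)≈-14.829415; next y=-1/2·5.092439+1/4·(-14.829415)≈-6.253573

0 1 4.250 0.000
1 1 -0.016 1.063
2 1 8.009 -0.535
3 1 -3.607 2.270
4 1 16.297 -2.037
5 1 -14.829 5.092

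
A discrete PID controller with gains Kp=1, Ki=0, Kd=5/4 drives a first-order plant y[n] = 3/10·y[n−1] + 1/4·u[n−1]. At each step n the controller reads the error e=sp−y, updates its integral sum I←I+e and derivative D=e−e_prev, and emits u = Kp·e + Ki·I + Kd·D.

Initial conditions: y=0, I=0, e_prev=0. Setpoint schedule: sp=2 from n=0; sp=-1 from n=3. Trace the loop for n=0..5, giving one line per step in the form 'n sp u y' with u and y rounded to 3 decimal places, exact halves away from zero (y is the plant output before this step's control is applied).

0 2 4.500 0.000
1 2 -0.531 1.125
2 2 2.946 0.205
3 -1 -6.289 0.798
4 -1 2.996 -1.333
5 -1 -3.452 0.349

(exact arithmetic carried between steps; '≈' marks a value shown rounded to 6 d.p. or computed from one; I and e_prev carry over from the previous line; the table rounds u and y to 3 d.p., halves away from zero)
n=0: y=0, sp=2, e=sp−y=2; I=2, D=e−e_prev=2; u=1·2+0·2+5/4·2=4.5; next y=3/10·0+1/4·4.5=1.125
n=1: y=1.125, sp=2, e=sp−y=0.875; I=2.875, D=e−e_prev=-1.125; u=1·0.875+0·2.875+5/4·(-1.125)=-0.53125; next y=3/10·1.125+1/4·(-0.53125)≈0.204688
n=2: y≈0.204688, sp=2, e=sp−y≈1.795313; I≈4.670313, D=e−e_prev≈0.920313; u=1·1.795313+0·4.670313+5/4·0.920313≈2.945703; next y=3/10·0.204688+1/4·2.945703≈0.797832
n=3: y≈0.797832, sp=-1, e=sp−y≈-1.797832; I≈2.872480, D=e−e_prev≈-3.593145; u=1·(-1.797832)+0·2.872480+5/4·(-3.593145)≈-6.289263; next y=3/10·0.797832+1/4·(-6.289263)≈-1.332966
n=4: y≈-1.332966, sp=-1, e=sp−y≈0.332966; I≈3.205447, D=e−e_prev≈2.130798; u=1·0.332966+0·3.205447+5/4·2.130798≈2.996464; next y=3/10·(-1.332966)+1/4·2.996464≈0.349226
n=5: y≈0.349226, sp=-1, e=sp−y≈-1.349226; I≈1.856220, D=e−e_prev≈-1.682192; u=1·(-1.349226)+0·1.856220+5/4·(-1.682192)≈-3.451966; next y=3/10·0.349226+1/4·(-3.451966)≈-0.758224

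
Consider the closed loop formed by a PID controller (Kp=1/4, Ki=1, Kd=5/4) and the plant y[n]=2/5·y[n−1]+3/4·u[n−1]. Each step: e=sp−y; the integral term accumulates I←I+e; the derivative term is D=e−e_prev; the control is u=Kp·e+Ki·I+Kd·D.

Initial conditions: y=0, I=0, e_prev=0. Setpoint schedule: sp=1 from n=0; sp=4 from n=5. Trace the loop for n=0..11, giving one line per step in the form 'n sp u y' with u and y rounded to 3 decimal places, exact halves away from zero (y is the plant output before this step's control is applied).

(exact arithmetic carried between steps; '≈' marks a value shown rounded to 6 d.p. or computed from one; I and e_prev carry over from the previous line; the table rounds u and y to 3 d.p., halves away from zero)
n=0: y=0, sp=1, e=sp−y=1; I=1, D=e−e_prev=1; u=1/4·1+1·1+5/4·1=2.5; next y=2/5·0+3/4·2.5=1.875
n=1: y=1.875, sp=1, e=sp−y=-0.875; I=0.125, D=e−e_prev=-1.875; u=1/4·(-0.875)+1·0.125+5/4·(-1.875)=-2.4375; next y=2/5·1.875+3/4·(-2.4375)=-1.078125
n=2: y=-1.078125, sp=1, e=sp−y=2.078125; I=2.203125, D=e−e_prev=2.953125; u=1/4·2.078125+1·2.203125+5/4·2.953125≈6.414063; next y=2/5·(-1.078125)+3/4·6.414063≈4.379297
n=3: y≈4.379297, sp=1, e=sp−y≈-3.379297; I≈-1.176172, D=e−e_prev≈-5.457422; u=1/4·(-3.379297)+1·(-1.176172)+5/4·(-5.457422)≈-8.842773; next y=2/5·4.379297+3/4·(-8.842773)≈-4.880361
n=4: y≈-4.880361, sp=1, e=sp−y≈5.880361; I≈4.704189, D=e−e_prev≈9.259658; u=1/4·5.880361+1·4.704189+5/4·9.259658≈17.748853; next y=2/5·(-4.880361)+3/4·17.748853≈11.359495
n=5: y≈11.359495, sp=4, e=sp−y≈-7.359495; I≈-2.655305, D=e−e_prev≈-13.239856; u=1/4·(-7.359495)+1·(-2.655305)+5/4·(-13.239856)≈-21.044999; next y=2/5·11.359495+3/4·(-21.044999)≈-11.239952
n=6: y≈-11.239952, sp=4, e=sp−y≈15.239952; I≈12.584646, D=e−e_prev≈22.599446; u=1/4·15.239952+1·12.584646+5/4·22.599446≈44.643942; next y=2/5·(-11.239952)+3/4·44.643942≈28.986976
n=7: y≈28.986976, sp=4, e=sp−y≈-24.986976; I≈-12.402330, D=e−e_prev≈-40.226928; u=1/4·(-24.986976)+1·(-12.402330)+5/4·(-40.226928)≈-68.932733; next y=2/5·28.986976+3/4·(-68.932733)≈-40.104760
n=8: y≈-40.104760, sp=4, e=sp−y≈44.104760; I≈31.702430, D=e−e_prev≈69.091736; u=1/4·44.104760+1·31.702430+5/4·69.091736≈129.093289; next y=2/5·(-40.104760)+3/4·129.093289≈80.778063
n=9: y≈80.778063, sp=4, e=sp−y≈-76.778063; I≈-45.075633, D=e−e_prev≈-120.882823; u=1/4·(-76.778063)+1·(-45.075633)+5/4·(-120.882823)≈-215.373677; next y=2/5·80.778063+3/4·(-215.373677)≈-129.219033
n=10: y≈-129.219033, sp=4, e=sp−y≈133.219033; I≈88.143399, D=e−e_prev≈209.997096; u=1/4·133.219033+1·88.143399+5/4·209.997096≈383.944527; next y=2/5·(-129.219033)+3/4·383.944527≈236.270782
n=11: y≈236.270782, sp=4, e=sp−y≈-232.270782; I≈-144.127383, D=e−e_prev≈-365.489815; u=1/4·(-232.270782)+1·(-144.127383)+5/4·(-365.489815)≈-659.057347; next y=2/5·236.270782+3/4·(-659.057347)≈-399.784697

0 1 2.500 0.000
1 1 -2.438 1.875
2 1 6.414 -1.078
3 1 -8.843 4.379
4 1 17.749 -4.880
5 4 -21.045 11.359
6 4 44.644 -11.240
7 4 -68.933 28.987
8 4 129.093 -40.105
9 4 -215.374 80.778
10 4 383.945 -129.219
11 4 -659.057 236.271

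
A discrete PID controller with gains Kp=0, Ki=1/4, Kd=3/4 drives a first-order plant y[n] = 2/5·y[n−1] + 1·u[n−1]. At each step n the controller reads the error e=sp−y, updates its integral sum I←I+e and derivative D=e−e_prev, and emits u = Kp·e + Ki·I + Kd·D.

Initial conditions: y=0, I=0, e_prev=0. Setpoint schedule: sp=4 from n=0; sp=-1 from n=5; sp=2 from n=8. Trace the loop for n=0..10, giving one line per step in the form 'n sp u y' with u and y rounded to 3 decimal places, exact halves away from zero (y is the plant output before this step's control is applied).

(exact arithmetic carried between steps; '≈' marks a value shown rounded to 6 d.p. or computed from one; I and e_prev carry over from the previous line; the table rounds u and y to 3 d.p., halves away from zero)
n=0: y=0, sp=4, e=sp−y=4; I=4, D=e−e_prev=4; u=0·4+1/4·4+3/4·4=4; next y=2/5·0+1·4=4
n=1: y=4, sp=4, e=sp−y=0; I=4, D=e−e_prev=-4; u=0·0+1/4·4+3/4·(-4)=-2; next y=2/5·4+1·(-2)=-0.4
n=2: y=-0.4, sp=4, e=sp−y=4.4; I=8.4, D=e−e_prev=4.4; u=0·4.4+1/4·8.4+3/4·4.4=5.4; next y=2/5·(-0.4)+1·5.4=5.24
n=3: y=5.24, sp=4, e=sp−y=-1.24; I=7.16, D=e−e_prev=-5.64; u=0·(-1.24)+1/4·7.16+3/4·(-5.64)=-2.44; next y=2/5·5.24+1·(-2.44)=-0.344
n=4: y=-0.344, sp=4, e=sp−y=4.344; I=11.504, D=e−e_prev=5.584; u=0·4.344+1/4·11.504+3/4·5.584=7.064; next y=2/5·(-0.344)+1·7.064=6.9264
n=5: y=6.9264, sp=-1, e=sp−y=-7.9264; I=3.5776, D=e−e_prev=-12.2704; u=0·(-7.9264)+1/4·3.5776+3/4·(-12.2704)=-8.3084; next y=2/5·6.9264+1·(-8.3084)=-5.53784
n=6: y=-5.53784, sp=-1, e=sp−y=4.53784; I=8.11544, D=e−e_prev=12.46424; u=0·4.53784+1/4·8.11544+3/4·12.46424=11.37704; next y=2/5·(-5.53784)+1·11.37704=9.161904
n=7: y=9.161904, sp=-1, e=sp−y=-10.161904; I=-2.046464, D=e−e_prev=-14.699744; u=0·(-10.161904)+1/4·(-2.046464)+3/4·(-14.699744)=-11.536424; next y=2/5·9.161904+1·(-11.536424)≈-7.871662
n=8: y≈-7.871662, sp=2, e=sp−y≈9.871662; I≈7.825198, D=e−e_prev≈20.033566; u=0·9.871662+1/4·7.825198+3/4·20.033566≈16.981474; next y=2/5·(-7.871662)+1·16.981474≈13.832809
n=9: y≈13.832809, sp=2, e=sp−y≈-11.832809; I≈-4.007611, D=e−e_prev≈-21.704472; u=0·(-11.832809)+1/4·(-4.007611)+3/4·(-21.704472)≈-17.280257; next y=2/5·13.832809+1·(-17.280257)≈-11.747133
n=10: y≈-11.747133, sp=2, e=sp−y≈13.747133; I≈9.739522, D=e−e_prev≈25.579942; u=0·13.747133+1/4·9.739522+3/4·25.579942≈21.619837; next y=2/5·(-11.747133)+1·21.619837≈16.920984

0 4 4.000 0.000
1 4 -2.000 4.000
2 4 5.400 -0.400
3 4 -2.440 5.240
4 4 7.064 -0.344
5 -1 -8.308 6.926
6 -1 11.377 -5.538
7 -1 -11.536 9.162
8 2 16.981 -7.872
9 2 -17.280 13.833
10 2 21.620 -11.747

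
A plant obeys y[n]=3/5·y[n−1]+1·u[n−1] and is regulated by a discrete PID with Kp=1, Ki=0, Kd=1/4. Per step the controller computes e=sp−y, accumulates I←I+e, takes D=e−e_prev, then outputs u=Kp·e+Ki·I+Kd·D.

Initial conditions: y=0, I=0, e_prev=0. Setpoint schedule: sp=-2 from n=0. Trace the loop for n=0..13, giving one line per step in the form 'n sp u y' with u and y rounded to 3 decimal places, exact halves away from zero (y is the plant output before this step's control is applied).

(exact arithmetic carried between steps; '≈' marks a value shown rounded to 6 d.p. or computed from one; I and e_prev carry over from the previous line; the table rounds u and y to 3 d.p., halves away from zero)
n=0: y=0, sp=-2, e=sp−y=-2; I=-2, D=e−e_prev=-2; u=1·(-2)+0·(-2)+1/4·(-2)=-2.5; next y=3/5·0+1·(-2.5)=-2.5
n=1: y=-2.5, sp=-2, e=sp−y=0.5; I=-1.5, D=e−e_prev=2.5; u=1·0.5+0·(-1.5)+1/4·2.5=1.125; next y=3/5·(-2.5)+1·1.125=-0.375
n=2: y=-0.375, sp=-2, e=sp−y=-1.625; I=-3.125, D=e−e_prev=-2.125; u=1·(-1.625)+0·(-3.125)+1/4·(-2.125)=-2.15625; next y=3/5·(-0.375)+1·(-2.15625)=-2.38125
n=3: y=-2.38125, sp=-2, e=sp−y=0.38125; I=-2.74375, D=e−e_prev=2.00625; u=1·0.38125+0·(-2.74375)+1/4·2.00625≈0.882813; next y=3/5·(-2.38125)+1·0.882813≈-0.545938
n=4: y≈-0.545938, sp=-2, e=sp−y≈-1.454063; I≈-4.197813, D=e−e_prev≈-1.835313; u=1·(-1.454063)+0·(-4.197813)+1/4·(-1.835313)≈-1.912891; next y=3/5·(-0.545938)+1·(-1.912891)≈-2.240453
n=5: y≈-2.240453, sp=-2, e=sp−y≈0.240453; I≈-3.957359, D=e−e_prev≈1.694516; u=1·0.240453+0·(-3.957359)+1/4·1.694516≈0.664082; next y=3/5·(-2.240453)+1·0.664082≈-0.680190
n=6: y≈-0.680190, sp=-2, e=sp−y≈-1.319810; I≈-5.277170, D=e−e_prev≈-1.560263; u=1·(-1.319810)+0·(-5.277170)+1/4·(-1.560263)≈-1.709876; next y=3/5·(-0.680190)+1·(-1.709876)≈-2.117990
n=7: y≈-2.117990, sp=-2, e=sp−y≈0.117990; I≈-5.159180, D=e−e_prev≈1.437800; u=1·0.117990+0·(-5.159180)+1/4·1.437800≈0.477440; next y=3/5·(-2.117990)+1·0.477440≈-0.793354
n=8: y≈-0.793354, sp=-2, e=sp−y≈-1.206646; I≈-6.365826, D=e−e_prev≈-1.324636; u=1·(-1.206646)+0·(-6.365826)+1/4·(-1.324636)≈-1.537805; next y=3/5·(-0.793354)+1·(-1.537805)≈-2.013817
n=9: y≈-2.013817, sp=-2, e=sp−y≈0.013817; I≈-6.352008, D=e−e_prev≈1.220463; u=1·0.013817+0·(-6.352008)+1/4·1.220463≈0.318933; next y=3/5·(-2.013817)+1·0.318933≈-0.889357
n=10: y≈-0.889357, sp=-2, e=sp−y≈-1.110643; I≈-7.462651, D=e−e_prev≈-1.124460; u=1·(-1.110643)+0·(-7.462651)+1/4·(-1.124460)≈-1.391758; next y=3/5·(-0.889357)+1·(-1.391758)≈-1.925372
n=11: y≈-1.925372, sp=-2, e=sp−y≈-0.074628; I≈-7.537279, D=e−e_prev≈1.036015; u=1·(-0.074628)+0·(-7.537279)+1/4·1.036015≈0.184376; next y=3/5·(-1.925372)+1·0.184376≈-0.970847
n=12: y≈-0.970847, sp=-2, e=sp−y≈-1.029153; I≈-8.566431, D=e−e_prev≈-0.954525; u=1·(-1.029153)+0·(-8.566431)+1/4·(-0.954525)≈-1.267784; next y=3/5·(-0.970847)+1·(-1.267784)≈-1.850292
n=13: y≈-1.850292, sp=-2, e=sp−y≈-0.149708; I≈-8.716139, D=e−e_prev≈0.879445; u=1·(-0.149708)+0·(-8.716139)+1/4·0.879445≈0.070153; next y=3/5·(-1.850292)+1·0.070153≈-1.040022

0 -2 -2.500 0.000
1 -2 1.125 -2.500
2 -2 -2.156 -0.375
3 -2 0.883 -2.381
4 -2 -1.913 -0.546
5 -2 0.664 -2.240
6 -2 -1.710 -0.680
7 -2 0.477 -2.118
8 -2 -1.538 -0.793
9 -2 0.319 -2.014
10 -2 -1.392 -0.889
11 -2 0.184 -1.925
12 -2 -1.268 -0.971
13 -2 0.070 -1.850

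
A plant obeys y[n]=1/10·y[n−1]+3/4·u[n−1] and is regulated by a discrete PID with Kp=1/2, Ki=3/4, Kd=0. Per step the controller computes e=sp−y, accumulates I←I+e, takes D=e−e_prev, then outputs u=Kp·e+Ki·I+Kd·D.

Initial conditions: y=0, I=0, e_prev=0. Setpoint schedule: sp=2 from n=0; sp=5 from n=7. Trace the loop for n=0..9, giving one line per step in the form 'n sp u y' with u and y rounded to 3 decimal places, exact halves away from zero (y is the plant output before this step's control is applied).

0 2 2.500 0.000
1 2 1.656 1.875
2 2 2.307 1.430
3 2 2.180 1.873
4 2 2.339 1.823
5 2 2.330 1.936
6 2 2.372 1.941
7 5 6.126 1.973
8 5 4.873 4.792
9 5 5.851 4.134

(exact arithmetic carried between steps; '≈' marks a value shown rounded to 6 d.p. or computed from one; I and e_prev carry over from the previous line; the table rounds u and y to 3 d.p., halves away from zero)
n=0: y=0, sp=2, e=sp−y=2; I=2, D=e−e_prev=2; u=1/2·2+3/4·2+0·2=2.5; next y=1/10·0+3/4·2.5=1.875
n=1: y=1.875, sp=2, e=sp−y=0.125; I=2.125, D=e−e_prev=-1.875; u=1/2·0.125+3/4·2.125+0·(-1.875)=1.65625; next y=1/10·1.875+3/4·1.65625≈1.429688
n=2: y≈1.429688, sp=2, e=sp−y≈0.570313; I≈2.695313, D=e−e_prev≈0.445313; u=1/2·0.570313+3/4·2.695313+0·0.445313≈2.306641; next y=1/10·1.429688+3/4·2.306641≈1.872949
n=3: y≈1.872949, sp=2, e=sp−y≈0.127051; I≈2.822363, D=e−e_prev≈-0.443262; u=1/2·0.127051+3/4·2.822363+0·(-0.443262)≈2.180298; next y=1/10·1.872949+3/4·2.180298≈1.822518
n=4: y≈1.822518, sp=2, e=sp−y≈0.177482; I≈2.999845, D=e−e_prev≈0.050431; u=1/2·0.177482+3/4·2.999845+0·0.050431≈2.338625; next y=1/10·1.822518+3/4·2.338625≈1.936220
n=5: y≈1.936220, sp=2, e=sp−y≈0.063780; I≈3.063625, D=e−e_prev≈-0.113702; u=1/2·0.063780+3/4·3.063625+0·(-0.113702)≈2.329608; next y=1/10·1.936220+3/4·2.329608≈1.940828
n=6: y≈1.940828, sp=2, e=sp−y≈0.059172; I≈3.122796, D=e−e_prev≈-0.004608; u=1/2·0.059172+3/4·3.122796+0·(-0.004608)≈2.371683; next y=1/10·1.940828+3/4·2.371683≈1.972845
n=7: y≈1.972845, sp=5, e=sp−y≈3.027155; I≈6.149951, D=e−e_prev≈2.967983; u=1/2·3.027155+3/4·6.149951+0·2.967983≈6.126041; next y=1/10·1.972845+3/4·6.126041≈4.791815
n=8: y≈4.791815, sp=5, e=sp−y≈0.208185; I≈6.358136, D=e−e_prev≈-2.818970; u=1/2·0.208185+3/4·6.358136+0·(-2.818970)≈4.872694; next y=1/10·4.791815+3/4·4.872694≈4.133702
n=9: y≈4.133702, sp=5, e=sp−y≈0.866298; I≈7.224434, D=e−e_prev≈0.658113; u=1/2·0.866298+3/4·7.224434+0·0.658113≈5.851474; next y=1/10·4.133702+3/4·5.851474≈4.801976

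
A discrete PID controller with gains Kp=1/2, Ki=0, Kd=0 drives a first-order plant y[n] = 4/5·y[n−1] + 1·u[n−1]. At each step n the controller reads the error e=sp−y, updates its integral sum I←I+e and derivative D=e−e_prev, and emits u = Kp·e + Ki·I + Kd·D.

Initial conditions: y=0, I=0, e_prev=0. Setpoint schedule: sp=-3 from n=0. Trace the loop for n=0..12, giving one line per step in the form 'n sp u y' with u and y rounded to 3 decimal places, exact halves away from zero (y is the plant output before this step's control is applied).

0 -3 -1.500 0.000
1 -3 -0.750 -1.500
2 -3 -0.525 -1.950
3 -3 -0.458 -2.085
4 -3 -0.437 -2.126
5 -3 -0.431 -2.138
6 -3 -0.429 -2.141
7 -3 -0.429 -2.142
8 -3 -0.429 -2.143
9 -3 -0.429 -2.143
10 -3 -0.429 -2.143
11 -3 -0.429 -2.143
12 -3 -0.429 -2.143

(exact arithmetic carried between steps; '≈' marks a value shown rounded to 6 d.p. or computed from one; I and e_prev carry over from the previous line; the table rounds u and y to 3 d.p., halves away from zero)
n=0: y=0, sp=-3, e=sp−y=-3; I=-3, D=e−e_prev=-3; u=1/2·(-3)+0·(-3)+0·(-3)=-1.5; next y=4/5·0+1·(-1.5)=-1.5
n=1: y=-1.5, sp=-3, e=sp−y=-1.5; I=-4.5, D=e−e_prev=1.5; u=1/2·(-1.5)+0·(-4.5)+0·1.5=-0.75; next y=4/5·(-1.5)+1·(-0.75)=-1.95
n=2: y=-1.95, sp=-3, e=sp−y=-1.05; I=-5.55, D=e−e_prev=0.45; u=1/2·(-1.05)+0·(-5.55)+0·0.45=-0.525; next y=4/5·(-1.95)+1·(-0.525)=-2.085
n=3: y=-2.085, sp=-3, e=sp−y=-0.915; I=-6.465, D=e−e_prev=0.135; u=1/2·(-0.915)+0·(-6.465)+0·0.135=-0.4575; next y=4/5·(-2.085)+1·(-0.4575)=-2.1255
n=4: y=-2.1255, sp=-3, e=sp−y=-0.8745; I=-7.3395, D=e−e_prev=0.0405; u=1/2·(-0.8745)+0·(-7.3395)+0·0.0405=-0.43725; next y=4/5·(-2.1255)+1·(-0.43725)=-2.13765
n=5: y=-2.13765, sp=-3, e=sp−y=-0.86235; I=-8.20185, D=e−e_prev=0.01215; u=1/2·(-0.86235)+0·(-8.20185)+0·0.01215=-0.431175; next y=4/5·(-2.13765)+1·(-0.431175)=-2.141295
n=6: y=-2.141295, sp=-3, e=sp−y=-0.858705; I=-9.060555, D=e−e_prev=0.003645; u=1/2·(-0.858705)+0·(-9.060555)+0·0.003645≈-0.429353; next y=4/5·(-2.141295)+1·(-0.429353)≈-2.142389
n=7: y≈-2.142389, sp=-3, e=sp−y≈-0.857612; I≈-9.918167, D=e−e_prev≈0.001094; u=1/2·(-0.857612)+0·(-9.918167)+0·0.001094≈-0.428806; next y=4/5·(-2.142389)+1·(-0.428806)≈-2.142717
n=8: y≈-2.142717, sp=-3, e=sp−y≈-0.857283; I≈-10.775450, D=e−e_prev≈0.000328; u=1/2·(-0.857283)+0·(-10.775450)+0·0.000328≈-0.428642; next y=4/5·(-2.142717)+1·(-0.428642)≈-2.142815
n=9: y≈-2.142815, sp=-3, e=sp−y≈-0.857185; I≈-11.632635, D=e−e_prev≈0.000098; u=1/2·(-0.857185)+0·(-11.632635)+0·0.000098≈-0.428593; next y=4/5·(-2.142815)+1·(-0.428593)≈-2.142844
n=10: y≈-2.142844, sp=-3, e=sp−y≈-0.857156; I≈-12.489790, D=e−e_prev≈0.000030; u=1/2·(-0.857156)+0·(-12.489790)+0·0.000030≈-0.428578; next y=4/5·(-2.142844)+1·(-0.428578)≈-2.142853
n=11: y≈-2.142853, sp=-3, e=sp−y≈-0.857147; I≈-13.346937, D=e−e_prev≈0.000009; u=1/2·(-0.857147)+0·(-13.346937)+0·0.000009≈-0.428573; next y=4/5·(-2.142853)+1·(-0.428573)≈-2.142856
n=12: y≈-2.142856, sp=-3, e=sp−y≈-0.857144; I≈-14.204081, D=e−e_prev≈0.000003; u=1/2·(-0.857144)+0·(-14.204081)+0·0.000003≈-0.428572; next y=4/5·(-2.142856)+1·(-0.428572)≈-2.142857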